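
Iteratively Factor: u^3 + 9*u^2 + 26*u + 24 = (u + 3)*(u^2 + 6*u + 8) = (u + 3)*(u + 4)*(u + 2)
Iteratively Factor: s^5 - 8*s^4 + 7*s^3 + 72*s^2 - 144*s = (s)*(s^4 - 8*s^3 + 7*s^2 + 72*s - 144) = s*(s - 4)*(s^3 - 4*s^2 - 9*s + 36) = s*(s - 4)*(s - 3)*(s^2 - s - 12) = s*(s - 4)*(s - 3)*(s + 3)*(s - 4)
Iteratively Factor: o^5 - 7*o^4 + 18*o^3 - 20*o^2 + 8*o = (o - 2)*(o^4 - 5*o^3 + 8*o^2 - 4*o) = (o - 2)*(o - 1)*(o^3 - 4*o^2 + 4*o) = (o - 2)^2*(o - 1)*(o^2 - 2*o) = o*(o - 2)^2*(o - 1)*(o - 2)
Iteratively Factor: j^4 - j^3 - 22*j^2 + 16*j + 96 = (j + 4)*(j^3 - 5*j^2 - 2*j + 24) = (j - 3)*(j + 4)*(j^2 - 2*j - 8) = (j - 3)*(j + 2)*(j + 4)*(j - 4)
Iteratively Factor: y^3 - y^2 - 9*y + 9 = (y + 3)*(y^2 - 4*y + 3) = (y - 3)*(y + 3)*(y - 1)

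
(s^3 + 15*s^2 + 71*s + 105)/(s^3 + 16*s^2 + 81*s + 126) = (s + 5)/(s + 6)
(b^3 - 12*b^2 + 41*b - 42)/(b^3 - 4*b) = (b^2 - 10*b + 21)/(b*(b + 2))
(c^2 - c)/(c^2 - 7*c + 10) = c*(c - 1)/(c^2 - 7*c + 10)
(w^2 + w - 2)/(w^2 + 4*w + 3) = (w^2 + w - 2)/(w^2 + 4*w + 3)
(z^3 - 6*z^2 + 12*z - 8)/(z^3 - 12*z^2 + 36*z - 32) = (z - 2)/(z - 8)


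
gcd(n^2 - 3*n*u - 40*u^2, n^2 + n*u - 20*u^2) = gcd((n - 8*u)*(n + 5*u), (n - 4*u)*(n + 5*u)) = n + 5*u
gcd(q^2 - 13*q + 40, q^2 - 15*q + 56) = q - 8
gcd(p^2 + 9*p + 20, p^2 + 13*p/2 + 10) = p + 4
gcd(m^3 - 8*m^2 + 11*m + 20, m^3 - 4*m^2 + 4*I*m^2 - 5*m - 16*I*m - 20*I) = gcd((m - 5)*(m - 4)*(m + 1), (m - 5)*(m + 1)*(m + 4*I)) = m^2 - 4*m - 5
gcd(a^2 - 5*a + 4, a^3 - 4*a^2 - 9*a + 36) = a - 4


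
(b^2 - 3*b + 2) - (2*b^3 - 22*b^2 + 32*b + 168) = -2*b^3 + 23*b^2 - 35*b - 166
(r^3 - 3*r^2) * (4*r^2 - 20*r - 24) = 4*r^5 - 32*r^4 + 36*r^3 + 72*r^2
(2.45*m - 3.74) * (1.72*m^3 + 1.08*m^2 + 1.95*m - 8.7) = 4.214*m^4 - 3.7868*m^3 + 0.7383*m^2 - 28.608*m + 32.538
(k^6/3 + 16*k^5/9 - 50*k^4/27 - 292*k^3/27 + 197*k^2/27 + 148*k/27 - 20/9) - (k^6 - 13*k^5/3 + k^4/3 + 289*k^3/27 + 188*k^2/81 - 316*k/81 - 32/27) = -2*k^6/3 + 55*k^5/9 - 59*k^4/27 - 581*k^3/27 + 403*k^2/81 + 760*k/81 - 28/27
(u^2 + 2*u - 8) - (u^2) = 2*u - 8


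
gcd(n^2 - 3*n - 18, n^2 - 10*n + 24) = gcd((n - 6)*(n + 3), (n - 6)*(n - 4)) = n - 6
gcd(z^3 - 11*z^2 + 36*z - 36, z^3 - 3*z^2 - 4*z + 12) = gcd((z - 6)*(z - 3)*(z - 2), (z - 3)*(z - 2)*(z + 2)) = z^2 - 5*z + 6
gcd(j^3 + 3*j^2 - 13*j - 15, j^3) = 1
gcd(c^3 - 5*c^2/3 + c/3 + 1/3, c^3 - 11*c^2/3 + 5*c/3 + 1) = c^2 - 2*c/3 - 1/3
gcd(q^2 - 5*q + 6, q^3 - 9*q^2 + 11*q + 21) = q - 3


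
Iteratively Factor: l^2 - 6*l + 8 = (l - 4)*(l - 2)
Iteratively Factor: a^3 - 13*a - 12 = (a + 1)*(a^2 - a - 12) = (a - 4)*(a + 1)*(a + 3)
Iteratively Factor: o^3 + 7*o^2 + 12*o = (o + 4)*(o^2 + 3*o) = (o + 3)*(o + 4)*(o)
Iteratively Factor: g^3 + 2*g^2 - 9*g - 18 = (g + 2)*(g^2 - 9) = (g - 3)*(g + 2)*(g + 3)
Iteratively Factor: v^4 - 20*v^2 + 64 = (v + 4)*(v^3 - 4*v^2 - 4*v + 16) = (v - 2)*(v + 4)*(v^2 - 2*v - 8) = (v - 4)*(v - 2)*(v + 4)*(v + 2)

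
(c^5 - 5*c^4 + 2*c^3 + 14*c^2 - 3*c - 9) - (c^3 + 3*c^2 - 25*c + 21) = c^5 - 5*c^4 + c^3 + 11*c^2 + 22*c - 30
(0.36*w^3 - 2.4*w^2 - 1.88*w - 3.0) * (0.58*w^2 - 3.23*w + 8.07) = 0.2088*w^5 - 2.5548*w^4 + 9.5668*w^3 - 15.0356*w^2 - 5.4816*w - 24.21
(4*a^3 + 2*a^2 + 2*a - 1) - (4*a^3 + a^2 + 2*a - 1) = a^2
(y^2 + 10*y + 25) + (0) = y^2 + 10*y + 25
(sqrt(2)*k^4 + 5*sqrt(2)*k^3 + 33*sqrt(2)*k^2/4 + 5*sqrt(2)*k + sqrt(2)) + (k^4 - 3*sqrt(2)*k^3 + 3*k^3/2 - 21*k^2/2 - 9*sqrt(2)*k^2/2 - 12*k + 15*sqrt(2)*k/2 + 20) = k^4 + sqrt(2)*k^4 + 3*k^3/2 + 2*sqrt(2)*k^3 - 21*k^2/2 + 15*sqrt(2)*k^2/4 - 12*k + 25*sqrt(2)*k/2 + sqrt(2) + 20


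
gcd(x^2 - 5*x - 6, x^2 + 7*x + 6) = x + 1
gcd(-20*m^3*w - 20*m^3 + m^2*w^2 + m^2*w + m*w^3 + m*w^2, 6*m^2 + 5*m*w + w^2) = 1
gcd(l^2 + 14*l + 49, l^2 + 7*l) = l + 7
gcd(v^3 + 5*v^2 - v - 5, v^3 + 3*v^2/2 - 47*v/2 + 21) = v - 1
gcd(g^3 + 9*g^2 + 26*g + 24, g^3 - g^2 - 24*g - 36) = g^2 + 5*g + 6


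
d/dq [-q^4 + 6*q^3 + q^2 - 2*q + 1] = -4*q^3 + 18*q^2 + 2*q - 2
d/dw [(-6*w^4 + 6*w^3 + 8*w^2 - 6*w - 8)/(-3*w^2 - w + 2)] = 2*(18*w^5 - 30*w^3 + 5*w^2 - 8*w - 10)/(9*w^4 + 6*w^3 - 11*w^2 - 4*w + 4)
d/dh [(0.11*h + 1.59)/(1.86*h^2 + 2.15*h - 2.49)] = (0.2046*h^2 + 0.2365*h - (0.11*h + 1.59)*(3.72*h + 2.15) - 0.2739)/(1.86*h^2 + 2.15*h - 2.49)^2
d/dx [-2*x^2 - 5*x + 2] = -4*x - 5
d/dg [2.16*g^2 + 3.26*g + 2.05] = 4.32*g + 3.26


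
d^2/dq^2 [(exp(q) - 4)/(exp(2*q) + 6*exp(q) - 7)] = (exp(4*q) - 22*exp(3*q) - 30*exp(2*q) - 214*exp(q) - 119)*exp(q)/(exp(6*q) + 18*exp(5*q) + 87*exp(4*q) - 36*exp(3*q) - 609*exp(2*q) + 882*exp(q) - 343)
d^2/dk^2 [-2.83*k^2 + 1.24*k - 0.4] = -5.66000000000000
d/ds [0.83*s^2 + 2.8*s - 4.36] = 1.66*s + 2.8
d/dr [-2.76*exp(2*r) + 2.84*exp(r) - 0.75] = (2.84 - 5.52*exp(r))*exp(r)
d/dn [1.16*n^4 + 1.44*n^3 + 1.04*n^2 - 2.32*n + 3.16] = 4.64*n^3 + 4.32*n^2 + 2.08*n - 2.32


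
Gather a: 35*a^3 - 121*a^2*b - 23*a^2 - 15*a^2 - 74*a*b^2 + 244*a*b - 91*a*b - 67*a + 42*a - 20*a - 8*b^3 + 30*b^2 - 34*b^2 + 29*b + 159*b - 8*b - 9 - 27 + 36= 35*a^3 + a^2*(-121*b - 38) + a*(-74*b^2 + 153*b - 45) - 8*b^3 - 4*b^2 + 180*b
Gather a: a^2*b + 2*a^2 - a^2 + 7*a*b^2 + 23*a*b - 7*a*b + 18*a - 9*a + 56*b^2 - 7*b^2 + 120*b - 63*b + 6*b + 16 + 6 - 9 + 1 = a^2*(b + 1) + a*(7*b^2 + 16*b + 9) + 49*b^2 + 63*b + 14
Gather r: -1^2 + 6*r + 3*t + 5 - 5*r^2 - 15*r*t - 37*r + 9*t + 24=-5*r^2 + r*(-15*t - 31) + 12*t + 28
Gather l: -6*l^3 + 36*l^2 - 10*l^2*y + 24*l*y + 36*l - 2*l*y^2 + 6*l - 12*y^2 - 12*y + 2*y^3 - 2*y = -6*l^3 + l^2*(36 - 10*y) + l*(-2*y^2 + 24*y + 42) + 2*y^3 - 12*y^2 - 14*y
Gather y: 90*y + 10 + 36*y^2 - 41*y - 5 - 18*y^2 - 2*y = 18*y^2 + 47*y + 5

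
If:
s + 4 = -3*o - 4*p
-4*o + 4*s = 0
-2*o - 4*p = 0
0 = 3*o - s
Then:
No Solution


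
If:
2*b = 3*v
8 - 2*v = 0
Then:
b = 6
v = 4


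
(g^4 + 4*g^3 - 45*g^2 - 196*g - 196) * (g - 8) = g^5 - 4*g^4 - 77*g^3 + 164*g^2 + 1372*g + 1568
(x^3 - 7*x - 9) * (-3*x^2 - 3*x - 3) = -3*x^5 - 3*x^4 + 18*x^3 + 48*x^2 + 48*x + 27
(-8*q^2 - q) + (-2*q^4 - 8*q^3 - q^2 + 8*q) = -2*q^4 - 8*q^3 - 9*q^2 + 7*q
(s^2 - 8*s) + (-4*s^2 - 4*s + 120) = -3*s^2 - 12*s + 120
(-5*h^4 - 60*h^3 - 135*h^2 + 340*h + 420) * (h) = -5*h^5 - 60*h^4 - 135*h^3 + 340*h^2 + 420*h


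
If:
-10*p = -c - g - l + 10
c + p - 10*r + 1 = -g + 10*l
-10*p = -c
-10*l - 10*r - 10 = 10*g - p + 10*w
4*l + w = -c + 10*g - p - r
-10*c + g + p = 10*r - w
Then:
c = 1048700/167721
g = 3879/1511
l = 11231/1511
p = 104870/167721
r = -1071455/167721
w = -762989/167721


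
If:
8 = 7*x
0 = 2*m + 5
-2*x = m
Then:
No Solution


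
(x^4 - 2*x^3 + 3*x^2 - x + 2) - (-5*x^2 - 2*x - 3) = x^4 - 2*x^3 + 8*x^2 + x + 5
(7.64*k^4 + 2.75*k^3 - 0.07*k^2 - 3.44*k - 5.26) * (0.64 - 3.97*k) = -30.3308*k^5 - 6.0279*k^4 + 2.0379*k^3 + 13.612*k^2 + 18.6806*k - 3.3664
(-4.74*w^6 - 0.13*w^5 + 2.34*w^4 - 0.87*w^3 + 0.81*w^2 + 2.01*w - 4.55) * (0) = 0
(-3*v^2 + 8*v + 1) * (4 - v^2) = 3*v^4 - 8*v^3 - 13*v^2 + 32*v + 4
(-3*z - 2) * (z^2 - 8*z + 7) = -3*z^3 + 22*z^2 - 5*z - 14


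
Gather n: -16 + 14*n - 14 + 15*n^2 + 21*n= 15*n^2 + 35*n - 30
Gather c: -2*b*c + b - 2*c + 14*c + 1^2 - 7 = b + c*(12 - 2*b) - 6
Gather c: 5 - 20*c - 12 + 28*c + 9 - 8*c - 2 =0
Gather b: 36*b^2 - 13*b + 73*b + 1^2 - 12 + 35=36*b^2 + 60*b + 24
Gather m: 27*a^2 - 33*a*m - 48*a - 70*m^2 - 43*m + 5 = 27*a^2 - 48*a - 70*m^2 + m*(-33*a - 43) + 5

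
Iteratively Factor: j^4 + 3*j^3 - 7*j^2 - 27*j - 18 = (j + 3)*(j^3 - 7*j - 6) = (j + 1)*(j + 3)*(j^2 - j - 6) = (j + 1)*(j + 2)*(j + 3)*(j - 3)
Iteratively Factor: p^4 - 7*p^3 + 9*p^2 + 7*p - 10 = (p - 2)*(p^3 - 5*p^2 - p + 5) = (p - 2)*(p + 1)*(p^2 - 6*p + 5) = (p - 2)*(p - 1)*(p + 1)*(p - 5)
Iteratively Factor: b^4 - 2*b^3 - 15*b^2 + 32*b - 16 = (b - 1)*(b^3 - b^2 - 16*b + 16) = (b - 1)*(b + 4)*(b^2 - 5*b + 4) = (b - 1)^2*(b + 4)*(b - 4)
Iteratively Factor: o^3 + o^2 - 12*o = (o + 4)*(o^2 - 3*o) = (o - 3)*(o + 4)*(o)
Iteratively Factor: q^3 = (q)*(q^2) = q^2*(q)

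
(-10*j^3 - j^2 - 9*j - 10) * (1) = -10*j^3 - j^2 - 9*j - 10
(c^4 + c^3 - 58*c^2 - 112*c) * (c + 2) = c^5 + 3*c^4 - 56*c^3 - 228*c^2 - 224*c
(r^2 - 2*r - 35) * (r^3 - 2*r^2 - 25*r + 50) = r^5 - 4*r^4 - 56*r^3 + 170*r^2 + 775*r - 1750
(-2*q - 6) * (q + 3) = -2*q^2 - 12*q - 18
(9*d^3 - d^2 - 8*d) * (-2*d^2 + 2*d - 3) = -18*d^5 + 20*d^4 - 13*d^3 - 13*d^2 + 24*d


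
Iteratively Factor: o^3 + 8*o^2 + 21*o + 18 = (o + 3)*(o^2 + 5*o + 6) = (o + 2)*(o + 3)*(o + 3)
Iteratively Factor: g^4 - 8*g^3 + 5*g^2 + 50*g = (g - 5)*(g^3 - 3*g^2 - 10*g) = g*(g - 5)*(g^2 - 3*g - 10) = g*(g - 5)^2*(g + 2)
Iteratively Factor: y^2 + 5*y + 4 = (y + 4)*(y + 1)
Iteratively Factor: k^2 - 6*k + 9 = (k - 3)*(k - 3)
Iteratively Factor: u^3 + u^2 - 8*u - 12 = (u + 2)*(u^2 - u - 6) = (u - 3)*(u + 2)*(u + 2)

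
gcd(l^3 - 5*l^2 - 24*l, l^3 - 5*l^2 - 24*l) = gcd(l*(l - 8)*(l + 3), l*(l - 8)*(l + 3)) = l^3 - 5*l^2 - 24*l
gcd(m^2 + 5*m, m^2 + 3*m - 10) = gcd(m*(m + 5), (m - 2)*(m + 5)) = m + 5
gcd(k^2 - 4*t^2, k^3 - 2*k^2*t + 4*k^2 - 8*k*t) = -k + 2*t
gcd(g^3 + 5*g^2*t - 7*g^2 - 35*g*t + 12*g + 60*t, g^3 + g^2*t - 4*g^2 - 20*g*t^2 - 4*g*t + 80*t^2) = g^2 + 5*g*t - 4*g - 20*t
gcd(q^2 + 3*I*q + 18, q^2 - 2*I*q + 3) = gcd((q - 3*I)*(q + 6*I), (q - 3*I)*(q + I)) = q - 3*I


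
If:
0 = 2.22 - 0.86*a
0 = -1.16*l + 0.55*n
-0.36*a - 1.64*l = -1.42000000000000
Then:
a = 2.58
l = 0.30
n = 0.63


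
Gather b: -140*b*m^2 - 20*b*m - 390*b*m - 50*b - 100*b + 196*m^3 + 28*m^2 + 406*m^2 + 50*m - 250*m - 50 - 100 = b*(-140*m^2 - 410*m - 150) + 196*m^3 + 434*m^2 - 200*m - 150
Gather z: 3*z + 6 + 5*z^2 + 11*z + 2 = 5*z^2 + 14*z + 8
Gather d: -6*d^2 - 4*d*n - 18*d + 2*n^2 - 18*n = -6*d^2 + d*(-4*n - 18) + 2*n^2 - 18*n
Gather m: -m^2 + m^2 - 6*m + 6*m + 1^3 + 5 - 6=0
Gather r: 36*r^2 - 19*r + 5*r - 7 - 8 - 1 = 36*r^2 - 14*r - 16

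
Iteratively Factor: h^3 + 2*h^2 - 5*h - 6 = (h - 2)*(h^2 + 4*h + 3) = (h - 2)*(h + 1)*(h + 3)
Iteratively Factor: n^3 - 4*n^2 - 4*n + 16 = (n + 2)*(n^2 - 6*n + 8) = (n - 4)*(n + 2)*(n - 2)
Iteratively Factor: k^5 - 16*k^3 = (k)*(k^4 - 16*k^2) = k*(k - 4)*(k^3 + 4*k^2) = k^2*(k - 4)*(k^2 + 4*k) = k^2*(k - 4)*(k + 4)*(k)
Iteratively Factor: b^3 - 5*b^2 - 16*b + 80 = (b - 4)*(b^2 - b - 20) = (b - 4)*(b + 4)*(b - 5)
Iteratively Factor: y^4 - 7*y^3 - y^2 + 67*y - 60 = (y - 5)*(y^3 - 2*y^2 - 11*y + 12) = (y - 5)*(y - 4)*(y^2 + 2*y - 3) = (y - 5)*(y - 4)*(y + 3)*(y - 1)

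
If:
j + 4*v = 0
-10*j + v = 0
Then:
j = 0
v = 0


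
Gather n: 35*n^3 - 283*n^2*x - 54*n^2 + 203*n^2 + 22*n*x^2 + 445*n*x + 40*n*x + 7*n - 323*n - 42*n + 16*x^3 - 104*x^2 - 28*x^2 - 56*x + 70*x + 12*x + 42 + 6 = 35*n^3 + n^2*(149 - 283*x) + n*(22*x^2 + 485*x - 358) + 16*x^3 - 132*x^2 + 26*x + 48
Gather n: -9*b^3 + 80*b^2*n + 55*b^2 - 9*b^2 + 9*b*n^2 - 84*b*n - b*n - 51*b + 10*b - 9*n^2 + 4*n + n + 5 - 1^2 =-9*b^3 + 46*b^2 - 41*b + n^2*(9*b - 9) + n*(80*b^2 - 85*b + 5) + 4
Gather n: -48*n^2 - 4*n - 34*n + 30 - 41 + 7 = -48*n^2 - 38*n - 4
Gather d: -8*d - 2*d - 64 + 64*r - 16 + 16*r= -10*d + 80*r - 80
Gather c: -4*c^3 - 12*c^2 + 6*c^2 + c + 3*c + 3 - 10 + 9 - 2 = -4*c^3 - 6*c^2 + 4*c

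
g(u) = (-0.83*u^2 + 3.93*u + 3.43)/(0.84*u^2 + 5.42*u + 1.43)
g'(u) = (3.93 - 1.66*u)/(0.84*u^2 + 5.42*u + 1.43) + (-1.68*u - 5.42)*(-0.83*u^2 + 3.93*u + 3.43)/(0.84*u^2 + 5.42*u + 1.43)^2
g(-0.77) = 0.04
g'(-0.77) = -2.25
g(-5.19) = 9.65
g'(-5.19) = -10.90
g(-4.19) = 4.23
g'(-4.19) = -2.71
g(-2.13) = 1.38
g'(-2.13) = -0.78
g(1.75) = 0.58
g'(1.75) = -0.28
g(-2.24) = 1.47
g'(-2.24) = -0.80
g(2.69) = 0.36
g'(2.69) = -0.19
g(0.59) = 1.11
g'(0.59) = -0.85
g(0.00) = 2.40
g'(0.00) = -6.34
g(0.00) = 2.40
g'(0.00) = -6.34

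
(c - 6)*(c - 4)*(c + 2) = c^3 - 8*c^2 + 4*c + 48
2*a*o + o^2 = o*(2*a + o)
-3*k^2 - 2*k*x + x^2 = (-3*k + x)*(k + x)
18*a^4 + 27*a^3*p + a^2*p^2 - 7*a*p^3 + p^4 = (-6*a + p)*(-3*a + p)*(a + p)^2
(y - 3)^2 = y^2 - 6*y + 9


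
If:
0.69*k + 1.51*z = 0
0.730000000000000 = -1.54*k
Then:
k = -0.47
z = 0.22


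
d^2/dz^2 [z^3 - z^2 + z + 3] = 6*z - 2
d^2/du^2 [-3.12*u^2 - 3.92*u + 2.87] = -6.24000000000000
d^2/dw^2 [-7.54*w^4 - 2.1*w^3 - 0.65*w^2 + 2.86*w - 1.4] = -90.48*w^2 - 12.6*w - 1.3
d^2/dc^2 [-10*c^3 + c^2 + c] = 2 - 60*c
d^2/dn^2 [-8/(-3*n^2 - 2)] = 48*(9*n^2 - 2)/(3*n^2 + 2)^3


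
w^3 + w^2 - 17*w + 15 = (w - 3)*(w - 1)*(w + 5)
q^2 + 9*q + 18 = (q + 3)*(q + 6)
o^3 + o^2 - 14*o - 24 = (o - 4)*(o + 2)*(o + 3)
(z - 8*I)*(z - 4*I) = z^2 - 12*I*z - 32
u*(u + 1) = u^2 + u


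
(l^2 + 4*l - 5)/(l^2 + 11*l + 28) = (l^2 + 4*l - 5)/(l^2 + 11*l + 28)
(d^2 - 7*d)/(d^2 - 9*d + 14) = d/(d - 2)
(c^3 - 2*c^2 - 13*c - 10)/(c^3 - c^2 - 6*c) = (c^2 - 4*c - 5)/(c*(c - 3))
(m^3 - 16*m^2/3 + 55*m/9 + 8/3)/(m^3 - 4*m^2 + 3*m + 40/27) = 3*(m - 3)/(3*m - 5)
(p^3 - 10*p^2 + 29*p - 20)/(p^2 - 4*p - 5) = (p^2 - 5*p + 4)/(p + 1)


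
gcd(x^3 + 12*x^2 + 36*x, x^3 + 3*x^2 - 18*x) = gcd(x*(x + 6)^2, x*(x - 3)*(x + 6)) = x^2 + 6*x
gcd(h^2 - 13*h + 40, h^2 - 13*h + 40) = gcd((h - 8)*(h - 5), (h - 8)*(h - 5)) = h^2 - 13*h + 40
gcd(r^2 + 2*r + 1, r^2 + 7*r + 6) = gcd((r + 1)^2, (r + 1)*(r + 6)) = r + 1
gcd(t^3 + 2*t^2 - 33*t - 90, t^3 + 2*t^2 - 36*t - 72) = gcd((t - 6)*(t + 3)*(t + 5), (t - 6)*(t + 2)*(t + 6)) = t - 6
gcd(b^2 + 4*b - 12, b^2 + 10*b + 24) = b + 6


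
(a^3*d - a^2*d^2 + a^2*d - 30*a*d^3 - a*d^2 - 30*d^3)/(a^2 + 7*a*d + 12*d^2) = d*(a^3 - a^2*d + a^2 - 30*a*d^2 - a*d - 30*d^2)/(a^2 + 7*a*d + 12*d^2)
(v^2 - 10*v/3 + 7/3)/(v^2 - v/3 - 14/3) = (v - 1)/(v + 2)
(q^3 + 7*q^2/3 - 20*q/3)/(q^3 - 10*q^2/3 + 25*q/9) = 3*(q + 4)/(3*q - 5)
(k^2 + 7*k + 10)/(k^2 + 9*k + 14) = (k + 5)/(k + 7)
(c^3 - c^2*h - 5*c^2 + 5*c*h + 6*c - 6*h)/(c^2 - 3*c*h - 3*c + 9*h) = (c^2 - c*h - 2*c + 2*h)/(c - 3*h)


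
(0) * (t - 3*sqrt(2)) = 0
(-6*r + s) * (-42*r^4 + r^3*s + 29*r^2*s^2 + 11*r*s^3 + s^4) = 252*r^5 - 48*r^4*s - 173*r^3*s^2 - 37*r^2*s^3 + 5*r*s^4 + s^5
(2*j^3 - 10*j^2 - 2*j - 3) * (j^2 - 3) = 2*j^5 - 10*j^4 - 8*j^3 + 27*j^2 + 6*j + 9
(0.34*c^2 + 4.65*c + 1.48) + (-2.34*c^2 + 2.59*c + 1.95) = -2.0*c^2 + 7.24*c + 3.43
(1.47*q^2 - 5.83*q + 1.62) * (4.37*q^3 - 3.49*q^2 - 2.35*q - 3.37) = 6.4239*q^5 - 30.6074*q^4 + 23.9716*q^3 + 3.0928*q^2 + 15.8401*q - 5.4594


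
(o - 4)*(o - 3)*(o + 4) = o^3 - 3*o^2 - 16*o + 48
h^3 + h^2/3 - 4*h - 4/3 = (h - 2)*(h + 1/3)*(h + 2)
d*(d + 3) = d^2 + 3*d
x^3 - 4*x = x*(x - 2)*(x + 2)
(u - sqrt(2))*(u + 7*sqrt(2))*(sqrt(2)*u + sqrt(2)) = sqrt(2)*u^3 + sqrt(2)*u^2 + 12*u^2 - 14*sqrt(2)*u + 12*u - 14*sqrt(2)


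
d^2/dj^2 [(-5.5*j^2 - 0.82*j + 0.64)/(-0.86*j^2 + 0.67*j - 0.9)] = (-7.105427357601e-15*j^4 + 7.55114399999999*j^3 - 28.382064*j^2 - 1.595472*j + 10.315048)/(0.636056*j^6 - 1.486596*j^5 + 3.155082*j^4 - 3.412243*j^3 + 3.30183*j^2 - 1.6281*j + 0.729)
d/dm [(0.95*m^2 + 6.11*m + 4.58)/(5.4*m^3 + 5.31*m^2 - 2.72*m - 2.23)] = (-5.13*m^4 - 65.988*m^3 - 109.2241*m^2 - 52.8766*m - 1.1677)/(29.16*m^6 + 57.348*m^5 - 1.17990000000001*m^4 - 52.9704*m^3 - 16.2842*m^2 + 12.1312*m + 4.9729)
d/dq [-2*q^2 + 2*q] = 2 - 4*q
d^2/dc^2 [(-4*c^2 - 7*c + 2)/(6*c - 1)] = 52/(216*c^3 - 108*c^2 + 18*c - 1)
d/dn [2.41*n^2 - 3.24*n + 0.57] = 4.82*n - 3.24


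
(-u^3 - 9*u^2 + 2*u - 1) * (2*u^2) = -2*u^5 - 18*u^4 + 4*u^3 - 2*u^2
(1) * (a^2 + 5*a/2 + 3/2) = a^2 + 5*a/2 + 3/2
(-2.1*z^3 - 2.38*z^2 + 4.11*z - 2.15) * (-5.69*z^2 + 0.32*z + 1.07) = 11.949*z^5 + 12.8702*z^4 - 26.3945*z^3 + 11.0021*z^2 + 3.7097*z - 2.3005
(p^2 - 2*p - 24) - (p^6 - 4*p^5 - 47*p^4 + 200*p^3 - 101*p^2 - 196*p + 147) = -p^6 + 4*p^5 + 47*p^4 - 200*p^3 + 102*p^2 + 194*p - 171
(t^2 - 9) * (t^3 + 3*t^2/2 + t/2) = t^5 + 3*t^4/2 - 17*t^3/2 - 27*t^2/2 - 9*t/2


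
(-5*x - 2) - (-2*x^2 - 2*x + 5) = 2*x^2 - 3*x - 7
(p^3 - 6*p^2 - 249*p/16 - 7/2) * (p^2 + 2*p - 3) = p^5 - 4*p^4 - 489*p^3/16 - 133*p^2/8 + 635*p/16 + 21/2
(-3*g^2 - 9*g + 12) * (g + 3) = -3*g^3 - 18*g^2 - 15*g + 36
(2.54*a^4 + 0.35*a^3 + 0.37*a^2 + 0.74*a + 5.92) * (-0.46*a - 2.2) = -1.1684*a^5 - 5.749*a^4 - 0.9402*a^3 - 1.1544*a^2 - 4.3512*a - 13.024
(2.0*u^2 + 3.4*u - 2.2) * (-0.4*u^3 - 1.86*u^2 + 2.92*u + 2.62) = -0.8*u^5 - 5.08*u^4 + 0.396*u^3 + 19.26*u^2 + 2.484*u - 5.764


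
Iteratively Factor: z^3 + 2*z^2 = (z)*(z^2 + 2*z) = z*(z + 2)*(z)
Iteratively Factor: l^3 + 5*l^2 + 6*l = (l)*(l^2 + 5*l + 6) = l*(l + 3)*(l + 2)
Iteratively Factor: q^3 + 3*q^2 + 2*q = (q)*(q^2 + 3*q + 2) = q*(q + 2)*(q + 1)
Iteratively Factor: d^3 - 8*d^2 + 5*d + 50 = (d + 2)*(d^2 - 10*d + 25) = (d - 5)*(d + 2)*(d - 5)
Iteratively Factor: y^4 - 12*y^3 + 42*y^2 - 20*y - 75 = (y - 5)*(y^3 - 7*y^2 + 7*y + 15) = (y - 5)*(y - 3)*(y^2 - 4*y - 5) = (y - 5)^2*(y - 3)*(y + 1)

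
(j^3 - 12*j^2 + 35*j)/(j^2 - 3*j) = (j^2 - 12*j + 35)/(j - 3)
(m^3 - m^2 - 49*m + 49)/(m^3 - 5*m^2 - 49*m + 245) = (m - 1)/(m - 5)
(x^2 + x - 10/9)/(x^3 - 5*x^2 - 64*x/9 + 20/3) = 1/(x - 6)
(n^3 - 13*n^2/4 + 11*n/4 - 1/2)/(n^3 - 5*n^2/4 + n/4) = (n - 2)/n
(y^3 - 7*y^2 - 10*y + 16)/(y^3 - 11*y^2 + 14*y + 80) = (y - 1)/(y - 5)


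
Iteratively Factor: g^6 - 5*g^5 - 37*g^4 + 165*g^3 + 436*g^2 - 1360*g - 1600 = (g + 1)*(g^5 - 6*g^4 - 31*g^3 + 196*g^2 + 240*g - 1600) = (g - 4)*(g + 1)*(g^4 - 2*g^3 - 39*g^2 + 40*g + 400) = (g - 5)*(g - 4)*(g + 1)*(g^3 + 3*g^2 - 24*g - 80) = (g - 5)^2*(g - 4)*(g + 1)*(g^2 + 8*g + 16) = (g - 5)^2*(g - 4)*(g + 1)*(g + 4)*(g + 4)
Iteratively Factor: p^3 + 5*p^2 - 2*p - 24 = (p + 4)*(p^2 + p - 6) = (p - 2)*(p + 4)*(p + 3)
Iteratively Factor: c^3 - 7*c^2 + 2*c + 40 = (c + 2)*(c^2 - 9*c + 20) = (c - 5)*(c + 2)*(c - 4)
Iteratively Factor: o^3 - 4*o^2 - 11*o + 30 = (o + 3)*(o^2 - 7*o + 10) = (o - 2)*(o + 3)*(o - 5)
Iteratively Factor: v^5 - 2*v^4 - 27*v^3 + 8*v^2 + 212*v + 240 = (v + 2)*(v^4 - 4*v^3 - 19*v^2 + 46*v + 120) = (v + 2)^2*(v^3 - 6*v^2 - 7*v + 60) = (v - 4)*(v + 2)^2*(v^2 - 2*v - 15) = (v - 5)*(v - 4)*(v + 2)^2*(v + 3)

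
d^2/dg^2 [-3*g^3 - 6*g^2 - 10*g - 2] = -18*g - 12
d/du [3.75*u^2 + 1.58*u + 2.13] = 7.5*u + 1.58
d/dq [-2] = 0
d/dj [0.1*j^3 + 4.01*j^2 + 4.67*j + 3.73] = 0.3*j^2 + 8.02*j + 4.67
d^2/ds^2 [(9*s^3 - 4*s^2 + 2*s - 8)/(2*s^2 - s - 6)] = 26*(9*s^3 - 6*s^2 + 84*s - 20)/(8*s^6 - 12*s^5 - 66*s^4 + 71*s^3 + 198*s^2 - 108*s - 216)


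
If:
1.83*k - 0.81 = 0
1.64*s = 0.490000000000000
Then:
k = 0.44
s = 0.30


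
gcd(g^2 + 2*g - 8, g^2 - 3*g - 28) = g + 4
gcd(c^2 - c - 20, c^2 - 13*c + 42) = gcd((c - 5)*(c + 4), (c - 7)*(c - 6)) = 1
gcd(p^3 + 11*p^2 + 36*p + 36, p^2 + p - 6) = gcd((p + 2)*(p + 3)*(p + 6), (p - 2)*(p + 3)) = p + 3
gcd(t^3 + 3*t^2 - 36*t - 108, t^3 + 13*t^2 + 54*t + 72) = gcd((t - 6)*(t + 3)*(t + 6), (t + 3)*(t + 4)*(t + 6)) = t^2 + 9*t + 18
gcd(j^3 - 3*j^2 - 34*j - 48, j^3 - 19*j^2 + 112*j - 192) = j - 8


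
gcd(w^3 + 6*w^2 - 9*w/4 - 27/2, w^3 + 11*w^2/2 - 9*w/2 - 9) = w^2 + 9*w/2 - 9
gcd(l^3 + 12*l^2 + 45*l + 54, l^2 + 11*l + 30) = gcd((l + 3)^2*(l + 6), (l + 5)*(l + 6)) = l + 6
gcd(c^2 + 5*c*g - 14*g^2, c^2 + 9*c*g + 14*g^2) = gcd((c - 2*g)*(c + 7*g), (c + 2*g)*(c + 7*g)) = c + 7*g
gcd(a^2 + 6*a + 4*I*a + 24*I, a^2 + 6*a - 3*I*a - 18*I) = a + 6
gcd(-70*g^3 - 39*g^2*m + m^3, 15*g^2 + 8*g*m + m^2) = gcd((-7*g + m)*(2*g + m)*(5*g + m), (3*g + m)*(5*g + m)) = 5*g + m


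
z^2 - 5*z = z*(z - 5)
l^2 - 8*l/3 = l*(l - 8/3)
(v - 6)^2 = v^2 - 12*v + 36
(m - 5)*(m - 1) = m^2 - 6*m + 5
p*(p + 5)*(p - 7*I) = p^3 + 5*p^2 - 7*I*p^2 - 35*I*p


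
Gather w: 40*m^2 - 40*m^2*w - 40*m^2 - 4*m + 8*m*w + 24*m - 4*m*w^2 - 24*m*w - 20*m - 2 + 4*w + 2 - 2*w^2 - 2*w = w^2*(-4*m - 2) + w*(-40*m^2 - 16*m + 2)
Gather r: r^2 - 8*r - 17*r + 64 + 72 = r^2 - 25*r + 136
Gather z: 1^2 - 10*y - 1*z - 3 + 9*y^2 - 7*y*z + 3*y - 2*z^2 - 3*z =9*y^2 - 7*y - 2*z^2 + z*(-7*y - 4) - 2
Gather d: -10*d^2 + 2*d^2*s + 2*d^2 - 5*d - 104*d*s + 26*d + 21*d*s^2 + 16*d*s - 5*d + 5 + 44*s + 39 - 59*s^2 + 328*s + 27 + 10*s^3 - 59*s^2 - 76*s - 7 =d^2*(2*s - 8) + d*(21*s^2 - 88*s + 16) + 10*s^3 - 118*s^2 + 296*s + 64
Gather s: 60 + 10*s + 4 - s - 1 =9*s + 63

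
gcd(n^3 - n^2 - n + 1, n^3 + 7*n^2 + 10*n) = 1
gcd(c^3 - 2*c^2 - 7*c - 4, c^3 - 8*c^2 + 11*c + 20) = c^2 - 3*c - 4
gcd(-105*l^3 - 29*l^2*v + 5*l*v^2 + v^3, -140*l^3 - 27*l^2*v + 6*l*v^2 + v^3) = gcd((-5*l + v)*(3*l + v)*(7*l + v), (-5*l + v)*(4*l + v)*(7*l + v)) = -35*l^2 + 2*l*v + v^2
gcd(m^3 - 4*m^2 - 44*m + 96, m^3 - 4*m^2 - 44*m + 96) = m^3 - 4*m^2 - 44*m + 96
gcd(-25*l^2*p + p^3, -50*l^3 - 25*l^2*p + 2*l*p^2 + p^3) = -25*l^2 + p^2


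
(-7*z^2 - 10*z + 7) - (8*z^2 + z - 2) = -15*z^2 - 11*z + 9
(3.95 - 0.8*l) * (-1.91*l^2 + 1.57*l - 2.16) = 1.528*l^3 - 8.8005*l^2 + 7.9295*l - 8.532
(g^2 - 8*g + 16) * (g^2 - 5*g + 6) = g^4 - 13*g^3 + 62*g^2 - 128*g + 96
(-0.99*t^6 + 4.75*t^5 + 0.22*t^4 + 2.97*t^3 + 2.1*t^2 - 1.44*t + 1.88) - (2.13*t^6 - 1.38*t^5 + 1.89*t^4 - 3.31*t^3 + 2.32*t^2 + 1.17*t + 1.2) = -3.12*t^6 + 6.13*t^5 - 1.67*t^4 + 6.28*t^3 - 0.22*t^2 - 2.61*t + 0.68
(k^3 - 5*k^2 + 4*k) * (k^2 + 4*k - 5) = k^5 - k^4 - 21*k^3 + 41*k^2 - 20*k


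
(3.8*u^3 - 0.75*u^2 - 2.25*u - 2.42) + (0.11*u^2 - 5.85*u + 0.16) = 3.8*u^3 - 0.64*u^2 - 8.1*u - 2.26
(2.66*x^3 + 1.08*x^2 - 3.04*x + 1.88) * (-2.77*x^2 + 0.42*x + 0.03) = -7.3682*x^5 - 1.8744*x^4 + 8.9542*x^3 - 6.452*x^2 + 0.6984*x + 0.0564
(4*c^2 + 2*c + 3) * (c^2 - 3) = 4*c^4 + 2*c^3 - 9*c^2 - 6*c - 9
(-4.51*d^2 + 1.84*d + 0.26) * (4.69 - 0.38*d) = 1.7138*d^3 - 21.8511*d^2 + 8.5308*d + 1.2194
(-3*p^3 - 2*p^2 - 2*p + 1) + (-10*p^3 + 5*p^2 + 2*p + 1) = -13*p^3 + 3*p^2 + 2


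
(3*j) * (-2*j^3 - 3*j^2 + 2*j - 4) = -6*j^4 - 9*j^3 + 6*j^2 - 12*j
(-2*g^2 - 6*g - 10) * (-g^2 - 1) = 2*g^4 + 6*g^3 + 12*g^2 + 6*g + 10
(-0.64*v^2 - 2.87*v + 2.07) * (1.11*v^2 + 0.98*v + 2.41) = -0.7104*v^4 - 3.8129*v^3 - 2.0573*v^2 - 4.8881*v + 4.9887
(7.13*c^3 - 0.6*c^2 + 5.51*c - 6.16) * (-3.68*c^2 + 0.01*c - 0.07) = -26.2384*c^5 + 2.2793*c^4 - 20.7819*c^3 + 22.7659*c^2 - 0.4473*c + 0.4312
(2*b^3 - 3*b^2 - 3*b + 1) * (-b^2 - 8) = -2*b^5 + 3*b^4 - 13*b^3 + 23*b^2 + 24*b - 8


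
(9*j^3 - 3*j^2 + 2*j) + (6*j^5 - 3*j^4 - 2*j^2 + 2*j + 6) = 6*j^5 - 3*j^4 + 9*j^3 - 5*j^2 + 4*j + 6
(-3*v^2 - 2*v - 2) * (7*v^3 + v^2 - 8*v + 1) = -21*v^5 - 17*v^4 + 8*v^3 + 11*v^2 + 14*v - 2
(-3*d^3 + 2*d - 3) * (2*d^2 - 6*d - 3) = -6*d^5 + 18*d^4 + 13*d^3 - 18*d^2 + 12*d + 9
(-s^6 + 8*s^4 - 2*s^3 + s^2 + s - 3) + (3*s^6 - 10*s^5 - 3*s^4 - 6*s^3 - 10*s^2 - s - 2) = 2*s^6 - 10*s^5 + 5*s^4 - 8*s^3 - 9*s^2 - 5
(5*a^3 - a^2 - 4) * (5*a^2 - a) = 25*a^5 - 10*a^4 + a^3 - 20*a^2 + 4*a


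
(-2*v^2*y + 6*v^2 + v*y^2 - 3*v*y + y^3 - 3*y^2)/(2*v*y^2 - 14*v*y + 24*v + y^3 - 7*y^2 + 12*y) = (-v + y)/(y - 4)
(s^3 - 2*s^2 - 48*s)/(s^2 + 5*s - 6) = s*(s - 8)/(s - 1)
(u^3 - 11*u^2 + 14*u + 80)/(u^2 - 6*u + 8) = (u^3 - 11*u^2 + 14*u + 80)/(u^2 - 6*u + 8)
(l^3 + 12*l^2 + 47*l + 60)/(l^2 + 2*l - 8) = (l^2 + 8*l + 15)/(l - 2)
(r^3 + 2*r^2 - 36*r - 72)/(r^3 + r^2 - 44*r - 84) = (r - 6)/(r - 7)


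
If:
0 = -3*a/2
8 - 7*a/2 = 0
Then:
No Solution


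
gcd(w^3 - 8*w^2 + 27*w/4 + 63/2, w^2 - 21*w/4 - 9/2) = w - 6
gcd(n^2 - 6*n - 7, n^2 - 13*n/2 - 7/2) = n - 7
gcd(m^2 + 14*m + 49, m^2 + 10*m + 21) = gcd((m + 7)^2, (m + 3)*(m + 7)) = m + 7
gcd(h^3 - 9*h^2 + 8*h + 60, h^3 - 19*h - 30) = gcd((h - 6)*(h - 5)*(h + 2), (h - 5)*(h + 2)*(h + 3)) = h^2 - 3*h - 10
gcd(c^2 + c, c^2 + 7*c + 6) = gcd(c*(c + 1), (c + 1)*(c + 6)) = c + 1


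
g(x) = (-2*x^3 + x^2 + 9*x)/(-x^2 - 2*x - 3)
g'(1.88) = 1.21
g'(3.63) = 1.84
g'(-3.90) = 3.37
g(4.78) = 4.31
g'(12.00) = 2.01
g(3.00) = 1.00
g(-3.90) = -9.49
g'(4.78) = 1.94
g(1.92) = -0.65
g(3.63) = 2.13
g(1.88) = -0.70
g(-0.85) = 2.82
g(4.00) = 2.81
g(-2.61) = -4.11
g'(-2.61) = 5.19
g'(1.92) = 1.24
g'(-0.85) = -1.88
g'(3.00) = 1.72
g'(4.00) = 1.88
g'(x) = (2*x + 2)*(-2*x^3 + x^2 + 9*x)/(-x^2 - 2*x - 3)^2 + (-6*x^2 + 2*x + 9)/(-x^2 - 2*x - 3) = (2*x^4 + 8*x^3 + 25*x^2 - 6*x - 27)/(x^4 + 4*x^3 + 10*x^2 + 12*x + 9)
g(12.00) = 18.74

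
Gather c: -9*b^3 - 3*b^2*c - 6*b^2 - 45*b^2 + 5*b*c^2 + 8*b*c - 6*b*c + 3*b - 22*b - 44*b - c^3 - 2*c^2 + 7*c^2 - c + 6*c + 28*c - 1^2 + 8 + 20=-9*b^3 - 51*b^2 - 63*b - c^3 + c^2*(5*b + 5) + c*(-3*b^2 + 2*b + 33) + 27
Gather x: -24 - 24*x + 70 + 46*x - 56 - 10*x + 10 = 12*x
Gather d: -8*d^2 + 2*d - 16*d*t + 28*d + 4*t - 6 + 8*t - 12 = -8*d^2 + d*(30 - 16*t) + 12*t - 18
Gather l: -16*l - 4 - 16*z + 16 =-16*l - 16*z + 12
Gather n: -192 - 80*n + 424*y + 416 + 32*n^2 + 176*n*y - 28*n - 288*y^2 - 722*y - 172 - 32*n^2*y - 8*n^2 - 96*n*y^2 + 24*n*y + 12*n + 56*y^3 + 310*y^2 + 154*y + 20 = n^2*(24 - 32*y) + n*(-96*y^2 + 200*y - 96) + 56*y^3 + 22*y^2 - 144*y + 72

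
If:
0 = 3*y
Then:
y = 0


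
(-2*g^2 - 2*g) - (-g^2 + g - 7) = -g^2 - 3*g + 7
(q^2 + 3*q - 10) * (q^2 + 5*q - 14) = q^4 + 8*q^3 - 9*q^2 - 92*q + 140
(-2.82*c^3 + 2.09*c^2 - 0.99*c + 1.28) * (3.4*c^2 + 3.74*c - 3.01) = -9.588*c^5 - 3.4408*c^4 + 12.9388*c^3 - 5.6415*c^2 + 7.7671*c - 3.8528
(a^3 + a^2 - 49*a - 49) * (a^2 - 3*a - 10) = a^5 - 2*a^4 - 62*a^3 + 88*a^2 + 637*a + 490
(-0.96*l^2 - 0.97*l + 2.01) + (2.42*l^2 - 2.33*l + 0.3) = 1.46*l^2 - 3.3*l + 2.31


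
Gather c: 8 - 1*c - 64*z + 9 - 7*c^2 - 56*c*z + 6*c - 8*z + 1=-7*c^2 + c*(5 - 56*z) - 72*z + 18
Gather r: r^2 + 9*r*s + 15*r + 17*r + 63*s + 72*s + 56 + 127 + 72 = r^2 + r*(9*s + 32) + 135*s + 255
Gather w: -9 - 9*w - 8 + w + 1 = -8*w - 16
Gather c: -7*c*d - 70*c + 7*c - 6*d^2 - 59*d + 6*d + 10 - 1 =c*(-7*d - 63) - 6*d^2 - 53*d + 9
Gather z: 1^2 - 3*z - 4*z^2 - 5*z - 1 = -4*z^2 - 8*z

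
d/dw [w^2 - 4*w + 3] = 2*w - 4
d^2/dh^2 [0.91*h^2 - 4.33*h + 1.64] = 1.82000000000000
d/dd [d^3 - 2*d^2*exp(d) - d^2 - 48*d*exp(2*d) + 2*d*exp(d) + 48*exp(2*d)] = -2*d^2*exp(d) + 3*d^2 - 96*d*exp(2*d) - 2*d*exp(d) - 2*d + 48*exp(2*d) + 2*exp(d)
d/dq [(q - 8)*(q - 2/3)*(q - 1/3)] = 3*q^2 - 18*q + 74/9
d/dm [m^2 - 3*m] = 2*m - 3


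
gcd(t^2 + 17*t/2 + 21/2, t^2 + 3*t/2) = t + 3/2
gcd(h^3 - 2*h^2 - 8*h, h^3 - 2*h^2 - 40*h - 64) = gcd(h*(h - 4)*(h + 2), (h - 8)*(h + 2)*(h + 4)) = h + 2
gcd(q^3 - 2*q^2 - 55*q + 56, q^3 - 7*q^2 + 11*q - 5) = q - 1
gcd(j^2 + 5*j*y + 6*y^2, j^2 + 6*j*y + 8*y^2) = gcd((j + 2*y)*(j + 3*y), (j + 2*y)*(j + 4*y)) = j + 2*y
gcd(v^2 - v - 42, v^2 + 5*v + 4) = 1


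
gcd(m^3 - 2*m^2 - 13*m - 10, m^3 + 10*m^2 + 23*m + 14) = m^2 + 3*m + 2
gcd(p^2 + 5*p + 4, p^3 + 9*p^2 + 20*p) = p + 4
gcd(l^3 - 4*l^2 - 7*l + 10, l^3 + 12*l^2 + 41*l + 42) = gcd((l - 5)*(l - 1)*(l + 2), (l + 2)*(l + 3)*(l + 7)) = l + 2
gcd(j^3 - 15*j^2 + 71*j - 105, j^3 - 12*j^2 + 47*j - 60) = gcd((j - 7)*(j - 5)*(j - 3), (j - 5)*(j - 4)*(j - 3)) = j^2 - 8*j + 15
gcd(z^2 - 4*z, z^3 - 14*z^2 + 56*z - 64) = z - 4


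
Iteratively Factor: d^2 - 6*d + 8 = (d - 4)*(d - 2)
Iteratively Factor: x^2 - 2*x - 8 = (x + 2)*(x - 4)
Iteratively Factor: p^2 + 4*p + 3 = (p + 3)*(p + 1)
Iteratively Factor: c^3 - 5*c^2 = (c)*(c^2 - 5*c) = c^2*(c - 5)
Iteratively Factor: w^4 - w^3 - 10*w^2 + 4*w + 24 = (w + 2)*(w^3 - 3*w^2 - 4*w + 12) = (w + 2)^2*(w^2 - 5*w + 6) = (w - 2)*(w + 2)^2*(w - 3)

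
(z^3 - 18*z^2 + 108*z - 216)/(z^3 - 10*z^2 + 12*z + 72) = (z - 6)/(z + 2)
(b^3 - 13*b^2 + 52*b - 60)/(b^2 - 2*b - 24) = (b^2 - 7*b + 10)/(b + 4)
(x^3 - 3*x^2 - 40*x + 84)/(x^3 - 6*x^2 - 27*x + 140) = (x^2 + 4*x - 12)/(x^2 + x - 20)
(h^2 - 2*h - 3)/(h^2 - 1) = (h - 3)/(h - 1)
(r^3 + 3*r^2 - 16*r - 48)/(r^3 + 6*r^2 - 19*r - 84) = (r + 4)/(r + 7)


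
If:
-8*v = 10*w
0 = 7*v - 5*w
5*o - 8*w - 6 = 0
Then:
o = 6/5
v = 0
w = 0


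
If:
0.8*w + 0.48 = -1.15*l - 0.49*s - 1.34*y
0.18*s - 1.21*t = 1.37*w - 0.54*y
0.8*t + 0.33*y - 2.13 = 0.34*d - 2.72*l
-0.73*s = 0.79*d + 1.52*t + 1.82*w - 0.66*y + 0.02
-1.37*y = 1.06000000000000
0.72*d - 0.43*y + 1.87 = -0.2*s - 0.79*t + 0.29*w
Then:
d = -11.38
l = -1.76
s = 9.67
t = 4.14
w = -2.69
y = -0.77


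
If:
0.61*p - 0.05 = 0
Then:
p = 0.08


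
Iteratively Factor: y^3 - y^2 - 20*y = (y)*(y^2 - y - 20) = y*(y - 5)*(y + 4)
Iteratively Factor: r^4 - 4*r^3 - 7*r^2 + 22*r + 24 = (r - 3)*(r^3 - r^2 - 10*r - 8) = (r - 4)*(r - 3)*(r^2 + 3*r + 2) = (r - 4)*(r - 3)*(r + 2)*(r + 1)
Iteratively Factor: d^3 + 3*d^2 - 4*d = (d - 1)*(d^2 + 4*d) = (d - 1)*(d + 4)*(d)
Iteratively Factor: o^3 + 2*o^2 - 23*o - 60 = (o + 4)*(o^2 - 2*o - 15) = (o - 5)*(o + 4)*(o + 3)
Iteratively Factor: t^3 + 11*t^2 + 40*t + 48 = (t + 4)*(t^2 + 7*t + 12) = (t + 3)*(t + 4)*(t + 4)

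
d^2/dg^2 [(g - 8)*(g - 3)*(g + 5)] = 6*g - 12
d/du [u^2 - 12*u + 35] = 2*u - 12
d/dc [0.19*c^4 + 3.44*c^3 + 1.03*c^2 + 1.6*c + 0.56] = 0.76*c^3 + 10.32*c^2 + 2.06*c + 1.6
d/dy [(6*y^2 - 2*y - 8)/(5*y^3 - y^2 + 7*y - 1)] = 2*(-15*y^4 + 10*y^3 + 80*y^2 - 14*y + 29)/(25*y^6 - 10*y^5 + 71*y^4 - 24*y^3 + 51*y^2 - 14*y + 1)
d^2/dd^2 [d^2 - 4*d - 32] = 2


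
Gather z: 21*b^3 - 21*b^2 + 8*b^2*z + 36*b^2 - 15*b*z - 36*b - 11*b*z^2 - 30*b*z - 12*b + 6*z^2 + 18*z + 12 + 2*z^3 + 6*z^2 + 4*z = 21*b^3 + 15*b^2 - 48*b + 2*z^3 + z^2*(12 - 11*b) + z*(8*b^2 - 45*b + 22) + 12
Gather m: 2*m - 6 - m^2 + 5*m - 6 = -m^2 + 7*m - 12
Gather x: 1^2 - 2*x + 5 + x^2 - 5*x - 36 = x^2 - 7*x - 30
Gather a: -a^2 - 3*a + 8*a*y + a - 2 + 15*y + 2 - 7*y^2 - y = -a^2 + a*(8*y - 2) - 7*y^2 + 14*y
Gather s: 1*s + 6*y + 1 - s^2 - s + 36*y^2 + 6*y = -s^2 + 36*y^2 + 12*y + 1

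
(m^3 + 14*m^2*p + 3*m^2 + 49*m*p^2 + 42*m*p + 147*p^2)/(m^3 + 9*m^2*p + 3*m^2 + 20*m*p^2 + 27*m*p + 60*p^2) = (m^2 + 14*m*p + 49*p^2)/(m^2 + 9*m*p + 20*p^2)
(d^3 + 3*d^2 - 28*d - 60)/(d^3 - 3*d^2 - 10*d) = (d + 6)/d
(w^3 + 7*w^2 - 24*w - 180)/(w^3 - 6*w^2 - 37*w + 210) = (w + 6)/(w - 7)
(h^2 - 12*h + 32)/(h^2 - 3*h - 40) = (h - 4)/(h + 5)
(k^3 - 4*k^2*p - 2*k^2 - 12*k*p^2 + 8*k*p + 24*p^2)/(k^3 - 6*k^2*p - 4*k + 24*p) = (k + 2*p)/(k + 2)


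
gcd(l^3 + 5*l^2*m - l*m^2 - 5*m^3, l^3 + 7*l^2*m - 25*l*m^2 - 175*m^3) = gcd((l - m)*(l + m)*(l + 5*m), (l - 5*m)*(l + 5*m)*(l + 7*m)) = l + 5*m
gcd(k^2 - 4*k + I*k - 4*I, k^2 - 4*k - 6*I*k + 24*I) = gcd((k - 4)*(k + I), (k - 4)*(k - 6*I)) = k - 4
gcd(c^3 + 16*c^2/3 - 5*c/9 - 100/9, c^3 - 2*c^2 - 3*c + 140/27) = c^2 + c/3 - 20/9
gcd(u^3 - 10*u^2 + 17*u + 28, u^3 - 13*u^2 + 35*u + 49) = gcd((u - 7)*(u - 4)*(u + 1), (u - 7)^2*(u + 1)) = u^2 - 6*u - 7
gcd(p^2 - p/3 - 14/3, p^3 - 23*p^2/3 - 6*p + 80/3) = p + 2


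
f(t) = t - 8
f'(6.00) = 1.00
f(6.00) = -2.00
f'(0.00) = 1.00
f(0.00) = -8.00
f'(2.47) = 1.00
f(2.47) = -5.53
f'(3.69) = 1.00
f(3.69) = -4.31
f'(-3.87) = 1.00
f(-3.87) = -11.87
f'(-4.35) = 1.00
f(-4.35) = -12.35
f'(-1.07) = 1.00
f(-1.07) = -9.07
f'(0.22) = 1.00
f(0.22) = -7.78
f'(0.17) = 1.00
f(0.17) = -7.83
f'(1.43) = 1.00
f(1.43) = -6.57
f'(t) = 1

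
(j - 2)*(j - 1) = j^2 - 3*j + 2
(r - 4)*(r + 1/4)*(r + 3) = r^3 - 3*r^2/4 - 49*r/4 - 3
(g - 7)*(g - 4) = g^2 - 11*g + 28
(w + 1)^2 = w^2 + 2*w + 1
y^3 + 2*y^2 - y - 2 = (y - 1)*(y + 1)*(y + 2)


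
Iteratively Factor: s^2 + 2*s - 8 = (s - 2)*(s + 4)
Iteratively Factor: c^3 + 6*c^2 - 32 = (c + 4)*(c^2 + 2*c - 8) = (c + 4)^2*(c - 2)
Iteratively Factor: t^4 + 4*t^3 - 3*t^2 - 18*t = (t - 2)*(t^3 + 6*t^2 + 9*t) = (t - 2)*(t + 3)*(t^2 + 3*t) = t*(t - 2)*(t + 3)*(t + 3)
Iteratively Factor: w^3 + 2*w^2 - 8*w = (w - 2)*(w^2 + 4*w) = w*(w - 2)*(w + 4)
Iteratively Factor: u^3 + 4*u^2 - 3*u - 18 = (u - 2)*(u^2 + 6*u + 9) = (u - 2)*(u + 3)*(u + 3)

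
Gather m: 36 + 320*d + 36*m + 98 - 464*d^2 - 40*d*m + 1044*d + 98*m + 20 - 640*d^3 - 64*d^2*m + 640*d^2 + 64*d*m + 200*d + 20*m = -640*d^3 + 176*d^2 + 1564*d + m*(-64*d^2 + 24*d + 154) + 154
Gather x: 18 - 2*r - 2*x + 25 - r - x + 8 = -3*r - 3*x + 51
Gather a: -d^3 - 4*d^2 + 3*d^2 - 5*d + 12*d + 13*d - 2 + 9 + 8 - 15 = -d^3 - d^2 + 20*d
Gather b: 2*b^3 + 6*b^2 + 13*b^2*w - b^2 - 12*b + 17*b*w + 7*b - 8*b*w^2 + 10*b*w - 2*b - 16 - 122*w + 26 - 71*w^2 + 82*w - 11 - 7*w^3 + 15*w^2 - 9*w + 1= 2*b^3 + b^2*(13*w + 5) + b*(-8*w^2 + 27*w - 7) - 7*w^3 - 56*w^2 - 49*w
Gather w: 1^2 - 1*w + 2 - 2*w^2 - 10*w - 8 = -2*w^2 - 11*w - 5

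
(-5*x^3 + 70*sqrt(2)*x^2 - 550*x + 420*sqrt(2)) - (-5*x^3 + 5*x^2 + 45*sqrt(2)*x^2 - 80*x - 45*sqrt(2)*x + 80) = -5*x^2 + 25*sqrt(2)*x^2 - 470*x + 45*sqrt(2)*x - 80 + 420*sqrt(2)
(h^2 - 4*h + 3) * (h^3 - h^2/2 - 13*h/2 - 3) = h^5 - 9*h^4/2 - 3*h^3/2 + 43*h^2/2 - 15*h/2 - 9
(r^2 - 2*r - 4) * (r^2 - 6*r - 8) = r^4 - 8*r^3 + 40*r + 32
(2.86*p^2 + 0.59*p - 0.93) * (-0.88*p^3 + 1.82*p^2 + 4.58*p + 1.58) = -2.5168*p^5 + 4.686*p^4 + 14.991*p^3 + 5.5284*p^2 - 3.3272*p - 1.4694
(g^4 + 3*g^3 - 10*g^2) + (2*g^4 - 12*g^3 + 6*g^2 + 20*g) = 3*g^4 - 9*g^3 - 4*g^2 + 20*g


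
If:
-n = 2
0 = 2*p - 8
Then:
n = -2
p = 4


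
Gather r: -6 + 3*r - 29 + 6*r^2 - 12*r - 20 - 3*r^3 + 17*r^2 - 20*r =-3*r^3 + 23*r^2 - 29*r - 55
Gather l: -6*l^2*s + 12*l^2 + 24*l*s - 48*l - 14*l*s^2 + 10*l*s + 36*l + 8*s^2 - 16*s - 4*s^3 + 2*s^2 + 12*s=l^2*(12 - 6*s) + l*(-14*s^2 + 34*s - 12) - 4*s^3 + 10*s^2 - 4*s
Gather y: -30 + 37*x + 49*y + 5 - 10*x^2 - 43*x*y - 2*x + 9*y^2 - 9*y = -10*x^2 + 35*x + 9*y^2 + y*(40 - 43*x) - 25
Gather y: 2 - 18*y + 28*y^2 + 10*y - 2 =28*y^2 - 8*y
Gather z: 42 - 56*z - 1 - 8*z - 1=40 - 64*z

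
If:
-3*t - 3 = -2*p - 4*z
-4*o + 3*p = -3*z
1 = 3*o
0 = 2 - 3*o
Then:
No Solution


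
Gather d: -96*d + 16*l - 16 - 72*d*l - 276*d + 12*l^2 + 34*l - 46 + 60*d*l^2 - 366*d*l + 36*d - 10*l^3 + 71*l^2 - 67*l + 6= d*(60*l^2 - 438*l - 336) - 10*l^3 + 83*l^2 - 17*l - 56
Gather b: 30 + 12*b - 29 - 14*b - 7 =-2*b - 6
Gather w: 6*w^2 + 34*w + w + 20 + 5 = 6*w^2 + 35*w + 25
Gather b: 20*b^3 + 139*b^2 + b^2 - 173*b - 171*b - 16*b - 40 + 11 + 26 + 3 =20*b^3 + 140*b^2 - 360*b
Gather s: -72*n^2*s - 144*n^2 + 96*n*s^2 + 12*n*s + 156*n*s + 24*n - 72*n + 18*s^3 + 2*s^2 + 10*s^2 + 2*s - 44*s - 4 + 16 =-144*n^2 - 48*n + 18*s^3 + s^2*(96*n + 12) + s*(-72*n^2 + 168*n - 42) + 12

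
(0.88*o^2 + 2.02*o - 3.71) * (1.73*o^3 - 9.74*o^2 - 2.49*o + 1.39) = 1.5224*o^5 - 5.0766*o^4 - 28.2843*o^3 + 32.3288*o^2 + 12.0457*o - 5.1569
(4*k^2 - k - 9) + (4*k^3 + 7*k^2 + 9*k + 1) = 4*k^3 + 11*k^2 + 8*k - 8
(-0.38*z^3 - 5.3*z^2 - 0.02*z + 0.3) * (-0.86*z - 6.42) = 0.3268*z^4 + 6.9976*z^3 + 34.0432*z^2 - 0.1296*z - 1.926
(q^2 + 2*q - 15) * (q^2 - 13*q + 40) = q^4 - 11*q^3 - q^2 + 275*q - 600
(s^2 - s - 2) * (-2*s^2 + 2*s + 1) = -2*s^4 + 4*s^3 + 3*s^2 - 5*s - 2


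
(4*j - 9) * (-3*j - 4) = -12*j^2 + 11*j + 36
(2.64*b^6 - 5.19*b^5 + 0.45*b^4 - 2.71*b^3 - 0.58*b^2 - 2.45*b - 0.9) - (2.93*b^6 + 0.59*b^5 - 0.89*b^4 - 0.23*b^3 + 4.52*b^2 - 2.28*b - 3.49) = -0.29*b^6 - 5.78*b^5 + 1.34*b^4 - 2.48*b^3 - 5.1*b^2 - 0.17*b + 2.59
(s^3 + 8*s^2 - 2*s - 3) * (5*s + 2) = 5*s^4 + 42*s^3 + 6*s^2 - 19*s - 6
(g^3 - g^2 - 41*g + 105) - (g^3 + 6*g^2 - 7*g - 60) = -7*g^2 - 34*g + 165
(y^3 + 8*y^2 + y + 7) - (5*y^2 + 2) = y^3 + 3*y^2 + y + 5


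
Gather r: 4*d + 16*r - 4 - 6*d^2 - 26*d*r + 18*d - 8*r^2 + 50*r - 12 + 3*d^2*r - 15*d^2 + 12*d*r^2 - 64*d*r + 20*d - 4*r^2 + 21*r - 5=-21*d^2 + 42*d + r^2*(12*d - 12) + r*(3*d^2 - 90*d + 87) - 21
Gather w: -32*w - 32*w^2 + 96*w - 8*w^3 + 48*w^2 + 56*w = -8*w^3 + 16*w^2 + 120*w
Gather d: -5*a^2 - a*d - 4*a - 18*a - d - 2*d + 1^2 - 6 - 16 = -5*a^2 - 22*a + d*(-a - 3) - 21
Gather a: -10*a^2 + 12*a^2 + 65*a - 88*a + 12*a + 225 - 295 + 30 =2*a^2 - 11*a - 40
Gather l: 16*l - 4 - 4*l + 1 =12*l - 3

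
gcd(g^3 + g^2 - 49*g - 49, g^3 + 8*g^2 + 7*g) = g^2 + 8*g + 7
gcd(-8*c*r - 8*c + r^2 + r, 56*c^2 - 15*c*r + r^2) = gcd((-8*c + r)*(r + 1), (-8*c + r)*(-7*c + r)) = -8*c + r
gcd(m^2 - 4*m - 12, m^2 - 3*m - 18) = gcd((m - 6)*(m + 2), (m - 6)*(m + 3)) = m - 6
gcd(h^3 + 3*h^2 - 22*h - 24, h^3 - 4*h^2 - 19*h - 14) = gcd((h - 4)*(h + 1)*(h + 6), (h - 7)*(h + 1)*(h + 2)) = h + 1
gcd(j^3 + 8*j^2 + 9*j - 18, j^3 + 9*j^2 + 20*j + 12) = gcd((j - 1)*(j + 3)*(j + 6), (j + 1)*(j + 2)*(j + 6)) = j + 6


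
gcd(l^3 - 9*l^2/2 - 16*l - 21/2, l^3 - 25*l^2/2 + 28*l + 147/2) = l^2 - 11*l/2 - 21/2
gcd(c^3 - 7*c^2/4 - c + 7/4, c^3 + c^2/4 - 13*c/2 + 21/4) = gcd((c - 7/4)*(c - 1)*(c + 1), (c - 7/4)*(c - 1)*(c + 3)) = c^2 - 11*c/4 + 7/4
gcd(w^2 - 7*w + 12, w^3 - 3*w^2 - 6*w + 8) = w - 4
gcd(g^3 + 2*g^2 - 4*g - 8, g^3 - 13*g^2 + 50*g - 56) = g - 2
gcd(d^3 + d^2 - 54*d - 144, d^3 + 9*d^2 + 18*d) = d^2 + 9*d + 18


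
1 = 1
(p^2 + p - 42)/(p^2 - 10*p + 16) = (p^2 + p - 42)/(p^2 - 10*p + 16)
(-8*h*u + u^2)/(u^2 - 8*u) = (-8*h + u)/(u - 8)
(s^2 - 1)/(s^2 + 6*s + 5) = (s - 1)/(s + 5)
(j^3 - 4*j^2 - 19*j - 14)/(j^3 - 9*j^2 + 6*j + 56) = (j + 1)/(j - 4)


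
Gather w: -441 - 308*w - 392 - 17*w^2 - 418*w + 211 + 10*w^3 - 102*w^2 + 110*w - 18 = 10*w^3 - 119*w^2 - 616*w - 640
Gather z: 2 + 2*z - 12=2*z - 10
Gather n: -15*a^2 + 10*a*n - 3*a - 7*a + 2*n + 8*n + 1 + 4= -15*a^2 - 10*a + n*(10*a + 10) + 5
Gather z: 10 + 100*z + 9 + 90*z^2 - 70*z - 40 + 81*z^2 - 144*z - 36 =171*z^2 - 114*z - 57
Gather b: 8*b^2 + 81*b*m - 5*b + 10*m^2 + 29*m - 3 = 8*b^2 + b*(81*m - 5) + 10*m^2 + 29*m - 3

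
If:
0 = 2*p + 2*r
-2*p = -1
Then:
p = 1/2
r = -1/2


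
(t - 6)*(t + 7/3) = t^2 - 11*t/3 - 14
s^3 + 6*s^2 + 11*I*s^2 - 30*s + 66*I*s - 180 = (s + 6)*(s + 5*I)*(s + 6*I)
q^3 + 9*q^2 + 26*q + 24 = (q + 2)*(q + 3)*(q + 4)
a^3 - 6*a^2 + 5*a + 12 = (a - 4)*(a - 3)*(a + 1)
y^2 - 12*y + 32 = (y - 8)*(y - 4)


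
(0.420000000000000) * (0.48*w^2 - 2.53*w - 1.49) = 0.2016*w^2 - 1.0626*w - 0.6258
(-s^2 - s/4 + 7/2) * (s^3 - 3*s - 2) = -s^5 - s^4/4 + 13*s^3/2 + 11*s^2/4 - 10*s - 7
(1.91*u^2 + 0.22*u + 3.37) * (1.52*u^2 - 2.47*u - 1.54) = 2.9032*u^4 - 4.3833*u^3 + 1.6376*u^2 - 8.6627*u - 5.1898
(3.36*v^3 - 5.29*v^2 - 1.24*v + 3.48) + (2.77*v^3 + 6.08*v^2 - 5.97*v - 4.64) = 6.13*v^3 + 0.79*v^2 - 7.21*v - 1.16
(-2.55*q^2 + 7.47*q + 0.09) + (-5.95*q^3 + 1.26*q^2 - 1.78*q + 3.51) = -5.95*q^3 - 1.29*q^2 + 5.69*q + 3.6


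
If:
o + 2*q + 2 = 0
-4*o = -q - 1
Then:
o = 0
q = -1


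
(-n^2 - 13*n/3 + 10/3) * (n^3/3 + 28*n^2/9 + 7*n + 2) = -n^5/3 - 41*n^4/9 - 523*n^3/27 - 593*n^2/27 + 44*n/3 + 20/3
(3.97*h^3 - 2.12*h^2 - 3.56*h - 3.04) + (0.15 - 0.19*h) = 3.97*h^3 - 2.12*h^2 - 3.75*h - 2.89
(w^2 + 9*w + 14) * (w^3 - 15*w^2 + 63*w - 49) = w^5 - 6*w^4 - 58*w^3 + 308*w^2 + 441*w - 686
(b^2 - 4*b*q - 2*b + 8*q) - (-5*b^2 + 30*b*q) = 6*b^2 - 34*b*q - 2*b + 8*q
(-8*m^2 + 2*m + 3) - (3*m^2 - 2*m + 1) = -11*m^2 + 4*m + 2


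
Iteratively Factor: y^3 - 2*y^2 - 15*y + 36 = (y + 4)*(y^2 - 6*y + 9) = (y - 3)*(y + 4)*(y - 3)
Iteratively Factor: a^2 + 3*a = (a)*(a + 3)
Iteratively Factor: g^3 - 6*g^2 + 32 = (g - 4)*(g^2 - 2*g - 8) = (g - 4)*(g + 2)*(g - 4)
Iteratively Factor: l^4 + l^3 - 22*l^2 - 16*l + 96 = (l - 4)*(l^3 + 5*l^2 - 2*l - 24) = (l - 4)*(l + 3)*(l^2 + 2*l - 8) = (l - 4)*(l - 2)*(l + 3)*(l + 4)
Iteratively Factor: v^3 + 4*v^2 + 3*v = (v + 1)*(v^2 + 3*v) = (v + 1)*(v + 3)*(v)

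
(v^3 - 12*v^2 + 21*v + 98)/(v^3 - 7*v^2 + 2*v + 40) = (v^2 - 14*v + 49)/(v^2 - 9*v + 20)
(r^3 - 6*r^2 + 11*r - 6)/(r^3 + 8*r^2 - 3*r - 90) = (r^2 - 3*r + 2)/(r^2 + 11*r + 30)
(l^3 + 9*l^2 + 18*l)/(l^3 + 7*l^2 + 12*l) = (l + 6)/(l + 4)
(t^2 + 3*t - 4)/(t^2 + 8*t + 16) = (t - 1)/(t + 4)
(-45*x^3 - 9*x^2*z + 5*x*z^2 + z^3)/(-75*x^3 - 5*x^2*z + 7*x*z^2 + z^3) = (3*x + z)/(5*x + z)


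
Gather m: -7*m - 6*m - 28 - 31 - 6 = -13*m - 65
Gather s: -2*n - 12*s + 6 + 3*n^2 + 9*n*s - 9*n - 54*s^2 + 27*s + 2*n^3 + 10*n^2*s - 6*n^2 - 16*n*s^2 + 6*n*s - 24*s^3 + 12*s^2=2*n^3 - 3*n^2 - 11*n - 24*s^3 + s^2*(-16*n - 42) + s*(10*n^2 + 15*n + 15) + 6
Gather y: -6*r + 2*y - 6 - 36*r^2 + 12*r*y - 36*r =-36*r^2 - 42*r + y*(12*r + 2) - 6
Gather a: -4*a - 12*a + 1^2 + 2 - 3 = -16*a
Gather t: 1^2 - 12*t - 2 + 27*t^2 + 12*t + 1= 27*t^2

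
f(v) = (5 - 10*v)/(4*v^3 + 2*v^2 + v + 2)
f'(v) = (5 - 10*v)*(-12*v^2 - 4*v - 1)/(4*v^3 + 2*v^2 + v + 2)^2 - 10/(4*v^3 + 2*v^2 + v + 2) = 5*(16*v^3 - 8*v^2 - 4*v - 5)/(16*v^6 + 16*v^5 + 12*v^4 + 20*v^3 + 9*v^2 + 4*v + 4)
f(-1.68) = -1.68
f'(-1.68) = -2.86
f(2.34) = -0.28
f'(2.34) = 0.17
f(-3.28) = -0.31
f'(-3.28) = -0.22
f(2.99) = -0.19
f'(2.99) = 0.10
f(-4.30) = -0.17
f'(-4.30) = -0.09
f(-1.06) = -9.89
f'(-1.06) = -57.92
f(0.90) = -0.54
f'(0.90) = -0.31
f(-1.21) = -5.08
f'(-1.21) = -17.73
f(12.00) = -0.02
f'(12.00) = 0.00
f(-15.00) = -0.01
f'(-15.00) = 0.00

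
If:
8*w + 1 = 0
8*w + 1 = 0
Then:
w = -1/8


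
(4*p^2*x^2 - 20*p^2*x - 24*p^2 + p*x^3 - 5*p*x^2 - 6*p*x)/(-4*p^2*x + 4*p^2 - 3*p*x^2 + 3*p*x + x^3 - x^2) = p*(-4*p*x^2 + 20*p*x + 24*p - x^3 + 5*x^2 + 6*x)/(4*p^2*x - 4*p^2 + 3*p*x^2 - 3*p*x - x^3 + x^2)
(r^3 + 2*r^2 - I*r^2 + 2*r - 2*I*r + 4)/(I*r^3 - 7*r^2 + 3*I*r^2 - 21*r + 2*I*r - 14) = (-I*r^2 - r - 2*I)/(r^2 + r*(1 + 7*I) + 7*I)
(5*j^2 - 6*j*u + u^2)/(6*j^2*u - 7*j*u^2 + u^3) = (-5*j + u)/(u*(-6*j + u))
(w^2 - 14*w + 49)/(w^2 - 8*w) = (w^2 - 14*w + 49)/(w*(w - 8))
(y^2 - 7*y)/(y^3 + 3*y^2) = (y - 7)/(y*(y + 3))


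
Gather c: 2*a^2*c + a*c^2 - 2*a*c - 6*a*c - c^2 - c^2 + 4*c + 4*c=c^2*(a - 2) + c*(2*a^2 - 8*a + 8)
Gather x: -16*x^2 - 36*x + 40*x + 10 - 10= -16*x^2 + 4*x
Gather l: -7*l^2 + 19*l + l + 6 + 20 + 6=-7*l^2 + 20*l + 32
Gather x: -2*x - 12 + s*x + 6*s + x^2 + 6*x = 6*s + x^2 + x*(s + 4) - 12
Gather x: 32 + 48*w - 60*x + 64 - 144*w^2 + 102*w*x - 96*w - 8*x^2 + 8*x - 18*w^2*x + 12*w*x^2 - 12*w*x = -144*w^2 - 48*w + x^2*(12*w - 8) + x*(-18*w^2 + 90*w - 52) + 96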